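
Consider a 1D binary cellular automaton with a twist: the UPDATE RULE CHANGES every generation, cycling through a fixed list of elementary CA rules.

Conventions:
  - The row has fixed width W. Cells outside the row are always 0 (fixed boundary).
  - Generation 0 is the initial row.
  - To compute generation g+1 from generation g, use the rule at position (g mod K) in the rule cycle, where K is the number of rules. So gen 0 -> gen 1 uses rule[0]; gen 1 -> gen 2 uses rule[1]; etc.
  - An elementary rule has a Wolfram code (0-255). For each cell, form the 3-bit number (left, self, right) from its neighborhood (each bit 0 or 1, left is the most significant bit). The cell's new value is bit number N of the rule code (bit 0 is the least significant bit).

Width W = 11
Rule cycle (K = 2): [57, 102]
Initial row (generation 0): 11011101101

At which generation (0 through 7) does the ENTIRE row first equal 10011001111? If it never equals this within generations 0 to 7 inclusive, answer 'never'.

Gen 0: 11011101101
Gen 1 (rule 57): 10110011010
Gen 2 (rule 102): 11010101110
Gen 3 (rule 57): 10101011001
Gen 4 (rule 102): 11111101011
Gen 5 (rule 57): 10000010110
Gen 6 (rule 102): 10000111010
Gen 7 (rule 57): 01110100101

Answer: never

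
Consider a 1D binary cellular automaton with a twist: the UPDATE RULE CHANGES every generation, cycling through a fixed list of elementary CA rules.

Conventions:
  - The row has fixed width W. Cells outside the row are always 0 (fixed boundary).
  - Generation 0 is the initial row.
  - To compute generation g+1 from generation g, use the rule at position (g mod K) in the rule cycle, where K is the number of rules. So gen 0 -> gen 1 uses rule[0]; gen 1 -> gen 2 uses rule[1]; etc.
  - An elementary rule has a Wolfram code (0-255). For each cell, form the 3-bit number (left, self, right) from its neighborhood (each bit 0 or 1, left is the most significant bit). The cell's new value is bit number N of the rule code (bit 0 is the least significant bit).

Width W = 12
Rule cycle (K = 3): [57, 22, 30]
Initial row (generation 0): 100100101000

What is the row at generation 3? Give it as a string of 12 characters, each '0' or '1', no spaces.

Answer: 100000001000

Derivation:
Gen 0: 100100101000
Gen 1 (rule 57): 010010010111
Gen 2 (rule 22): 111111110000
Gen 3 (rule 30): 100000001000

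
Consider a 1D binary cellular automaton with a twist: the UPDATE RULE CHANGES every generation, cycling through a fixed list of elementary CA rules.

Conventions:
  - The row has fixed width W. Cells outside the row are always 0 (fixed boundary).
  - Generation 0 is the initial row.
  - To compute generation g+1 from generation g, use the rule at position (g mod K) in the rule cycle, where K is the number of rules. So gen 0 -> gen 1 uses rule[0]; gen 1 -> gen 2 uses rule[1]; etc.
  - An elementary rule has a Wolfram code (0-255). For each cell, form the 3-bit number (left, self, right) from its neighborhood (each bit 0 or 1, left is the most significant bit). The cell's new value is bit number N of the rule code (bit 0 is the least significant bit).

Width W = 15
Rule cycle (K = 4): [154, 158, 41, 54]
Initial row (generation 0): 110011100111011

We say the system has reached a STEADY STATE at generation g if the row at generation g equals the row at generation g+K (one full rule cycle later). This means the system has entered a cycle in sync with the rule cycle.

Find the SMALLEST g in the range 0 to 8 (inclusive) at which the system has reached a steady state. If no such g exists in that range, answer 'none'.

Answer: none

Derivation:
Gen 0: 110011100111011
Gen 1 (rule 154): 101111011110010
Gen 2 (rule 158): 101110011101111
Gen 3 (rule 41): 011000010011000
Gen 4 (rule 54): 100100111100100
Gen 5 (rule 154): 011011111011010
Gen 6 (rule 158): 110011110010011
Gen 7 (rule 41): 100010000000010
Gen 8 (rule 54): 110111000000111
Gen 9 (rule 154): 100110100001110
Gen 10 (rule 158): 111100110011101
Gen 11 (rule 41): 100000100010010
Gen 12 (rule 54): 110001110111111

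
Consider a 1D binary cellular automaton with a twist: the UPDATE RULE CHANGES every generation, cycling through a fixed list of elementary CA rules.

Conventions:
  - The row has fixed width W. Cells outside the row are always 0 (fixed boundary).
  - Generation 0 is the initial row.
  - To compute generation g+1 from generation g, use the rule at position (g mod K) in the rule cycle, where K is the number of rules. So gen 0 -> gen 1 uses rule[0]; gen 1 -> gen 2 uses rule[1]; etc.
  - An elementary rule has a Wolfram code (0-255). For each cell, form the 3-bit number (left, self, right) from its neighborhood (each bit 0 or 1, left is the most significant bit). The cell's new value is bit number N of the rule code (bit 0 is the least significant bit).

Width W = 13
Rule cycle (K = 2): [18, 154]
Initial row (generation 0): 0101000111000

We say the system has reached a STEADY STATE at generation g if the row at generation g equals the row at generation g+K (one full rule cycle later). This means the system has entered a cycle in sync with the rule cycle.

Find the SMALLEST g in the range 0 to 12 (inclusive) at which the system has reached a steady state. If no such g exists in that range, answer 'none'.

Gen 0: 0101000111000
Gen 1 (rule 18): 1000101000100
Gen 2 (rule 154): 0101000101010
Gen 3 (rule 18): 1000101000001
Gen 4 (rule 154): 0101000100010
Gen 5 (rule 18): 1000101010101
Gen 6 (rule 154): 0101000000000
Gen 7 (rule 18): 1000100000000
Gen 8 (rule 154): 0101010000000
Gen 9 (rule 18): 1000001000000
Gen 10 (rule 154): 0100010100000
Gen 11 (rule 18): 1010100010000
Gen 12 (rule 154): 0000010101000
Gen 13 (rule 18): 0000100000100
Gen 14 (rule 154): 0001010001010

Answer: none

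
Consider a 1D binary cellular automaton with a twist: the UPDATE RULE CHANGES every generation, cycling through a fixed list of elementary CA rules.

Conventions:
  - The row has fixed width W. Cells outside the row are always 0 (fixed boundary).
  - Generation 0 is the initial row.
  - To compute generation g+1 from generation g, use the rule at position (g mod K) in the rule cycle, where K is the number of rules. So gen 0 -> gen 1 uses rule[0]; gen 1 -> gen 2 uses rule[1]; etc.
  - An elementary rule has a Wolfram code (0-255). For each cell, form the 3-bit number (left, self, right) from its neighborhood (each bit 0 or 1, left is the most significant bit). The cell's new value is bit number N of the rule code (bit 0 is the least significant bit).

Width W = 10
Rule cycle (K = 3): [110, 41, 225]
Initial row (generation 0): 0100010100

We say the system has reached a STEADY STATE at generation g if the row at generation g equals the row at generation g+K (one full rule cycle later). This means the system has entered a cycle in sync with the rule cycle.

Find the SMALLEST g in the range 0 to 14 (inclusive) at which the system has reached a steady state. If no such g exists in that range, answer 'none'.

Answer: none

Derivation:
Gen 0: 0100010100
Gen 1 (rule 110): 1100111100
Gen 2 (rule 41): 1000100001
Gen 3 (rule 225): 0010001100
Gen 4 (rule 110): 0110011100
Gen 5 (rule 41): 0100010001
Gen 6 (rule 225): 0001000100
Gen 7 (rule 110): 0011001100
Gen 8 (rule 41): 1010001001
Gen 9 (rule 225): 0100100000
Gen 10 (rule 110): 1101100000
Gen 11 (rule 41): 1011001111
Gen 12 (rule 225): 0101000111
Gen 13 (rule 110): 1111001101
Gen 14 (rule 41): 1000001010
Gen 15 (rule 225): 0011100100
Gen 16 (rule 110): 0110101100
Gen 17 (rule 41): 0101011001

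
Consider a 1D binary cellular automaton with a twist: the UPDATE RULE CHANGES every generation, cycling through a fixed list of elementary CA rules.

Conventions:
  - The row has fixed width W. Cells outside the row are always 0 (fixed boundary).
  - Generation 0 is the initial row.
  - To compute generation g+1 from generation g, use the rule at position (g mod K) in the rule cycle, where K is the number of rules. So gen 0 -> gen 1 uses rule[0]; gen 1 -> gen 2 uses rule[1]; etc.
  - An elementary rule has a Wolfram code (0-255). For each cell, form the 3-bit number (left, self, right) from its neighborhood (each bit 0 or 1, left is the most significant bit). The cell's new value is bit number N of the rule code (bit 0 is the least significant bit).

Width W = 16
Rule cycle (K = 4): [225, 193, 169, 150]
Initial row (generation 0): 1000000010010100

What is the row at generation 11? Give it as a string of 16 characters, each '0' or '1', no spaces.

Gen 0: 1000000010010100
Gen 1 (rule 225): 0011111000001001
Gen 2 (rule 193): 1001111011100000
Gen 3 (rule 169): 0001110111001111
Gen 4 (rule 150): 0010100010110110
Gen 5 (rule 225): 1001001001011010
Gen 6 (rule 193): 0000000000001000
Gen 7 (rule 169): 1111111111100011
Gen 8 (rule 150): 0111111111010100
Gen 9 (rule 225): 0011111111101001
Gen 10 (rule 193): 1001111111100000
Gen 11 (rule 169): 0001111111001111

Answer: 0001111111001111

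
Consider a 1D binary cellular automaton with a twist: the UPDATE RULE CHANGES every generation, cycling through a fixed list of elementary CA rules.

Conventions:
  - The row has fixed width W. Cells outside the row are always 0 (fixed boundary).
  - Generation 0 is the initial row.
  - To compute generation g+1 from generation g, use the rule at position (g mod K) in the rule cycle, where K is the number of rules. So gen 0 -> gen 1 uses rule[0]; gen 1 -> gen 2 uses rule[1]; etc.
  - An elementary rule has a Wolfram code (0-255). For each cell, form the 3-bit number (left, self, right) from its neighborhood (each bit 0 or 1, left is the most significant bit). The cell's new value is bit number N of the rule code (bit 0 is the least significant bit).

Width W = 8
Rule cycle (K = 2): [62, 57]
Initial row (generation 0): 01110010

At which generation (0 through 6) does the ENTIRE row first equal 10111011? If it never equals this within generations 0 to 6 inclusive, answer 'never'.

Gen 0: 01110010
Gen 1 (rule 62): 11001111
Gen 2 (rule 57): 10101000
Gen 3 (rule 62): 11111100
Gen 4 (rule 57): 10000011
Gen 5 (rule 62): 11000110
Gen 6 (rule 57): 10110101

Answer: never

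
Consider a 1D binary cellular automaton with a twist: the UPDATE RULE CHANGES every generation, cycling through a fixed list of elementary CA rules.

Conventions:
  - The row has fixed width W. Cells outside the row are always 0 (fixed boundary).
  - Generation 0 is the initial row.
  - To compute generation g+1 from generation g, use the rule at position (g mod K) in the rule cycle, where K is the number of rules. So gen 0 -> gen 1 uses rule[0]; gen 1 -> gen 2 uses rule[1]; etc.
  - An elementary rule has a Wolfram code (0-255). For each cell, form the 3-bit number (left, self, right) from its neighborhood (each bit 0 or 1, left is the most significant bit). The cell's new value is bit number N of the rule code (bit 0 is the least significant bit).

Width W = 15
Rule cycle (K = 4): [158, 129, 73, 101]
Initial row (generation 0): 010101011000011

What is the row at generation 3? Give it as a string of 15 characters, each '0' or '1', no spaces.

Answer: 111111111111111

Derivation:
Gen 0: 010101011000011
Gen 1 (rule 158): 110101010100110
Gen 2 (rule 129): 000000000000000
Gen 3 (rule 73): 111111111111111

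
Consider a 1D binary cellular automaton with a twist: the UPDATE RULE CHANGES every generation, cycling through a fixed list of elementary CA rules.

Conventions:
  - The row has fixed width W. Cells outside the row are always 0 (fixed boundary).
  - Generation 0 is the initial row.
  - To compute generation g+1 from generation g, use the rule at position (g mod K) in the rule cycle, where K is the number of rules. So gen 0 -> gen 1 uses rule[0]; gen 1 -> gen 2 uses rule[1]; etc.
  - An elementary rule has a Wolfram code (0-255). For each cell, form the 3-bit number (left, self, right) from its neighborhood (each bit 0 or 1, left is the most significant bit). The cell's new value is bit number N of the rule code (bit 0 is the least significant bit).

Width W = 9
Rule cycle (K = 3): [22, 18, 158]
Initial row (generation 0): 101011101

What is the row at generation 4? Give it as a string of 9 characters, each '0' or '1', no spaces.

Answer: 010000000

Derivation:
Gen 0: 101011101
Gen 1 (rule 22): 101000001
Gen 2 (rule 18): 000100010
Gen 3 (rule 158): 001110111
Gen 4 (rule 22): 010000000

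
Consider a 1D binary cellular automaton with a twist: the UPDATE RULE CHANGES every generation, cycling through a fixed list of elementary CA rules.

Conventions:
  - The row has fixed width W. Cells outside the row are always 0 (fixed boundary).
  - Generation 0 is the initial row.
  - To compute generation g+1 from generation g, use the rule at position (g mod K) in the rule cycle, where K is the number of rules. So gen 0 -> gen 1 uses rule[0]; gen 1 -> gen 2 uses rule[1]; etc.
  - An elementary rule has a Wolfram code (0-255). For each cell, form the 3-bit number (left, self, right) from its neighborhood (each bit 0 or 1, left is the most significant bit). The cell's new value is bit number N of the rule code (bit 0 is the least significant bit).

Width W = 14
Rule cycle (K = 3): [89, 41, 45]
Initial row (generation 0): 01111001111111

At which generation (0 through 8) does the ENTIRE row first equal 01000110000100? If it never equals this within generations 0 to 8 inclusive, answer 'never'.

Answer: 7

Derivation:
Gen 0: 01111001111111
Gen 1 (rule 89): 01001101000001
Gen 2 (rule 41): 00001010011100
Gen 3 (rule 45): 11101110010001
Gen 4 (rule 89): 10101011001100
Gen 5 (rule 41): 01010110001001
Gen 6 (rule 45): 01111100101001
Gen 7 (rule 89): 01000110000100
Gen 8 (rule 41): 00010100110001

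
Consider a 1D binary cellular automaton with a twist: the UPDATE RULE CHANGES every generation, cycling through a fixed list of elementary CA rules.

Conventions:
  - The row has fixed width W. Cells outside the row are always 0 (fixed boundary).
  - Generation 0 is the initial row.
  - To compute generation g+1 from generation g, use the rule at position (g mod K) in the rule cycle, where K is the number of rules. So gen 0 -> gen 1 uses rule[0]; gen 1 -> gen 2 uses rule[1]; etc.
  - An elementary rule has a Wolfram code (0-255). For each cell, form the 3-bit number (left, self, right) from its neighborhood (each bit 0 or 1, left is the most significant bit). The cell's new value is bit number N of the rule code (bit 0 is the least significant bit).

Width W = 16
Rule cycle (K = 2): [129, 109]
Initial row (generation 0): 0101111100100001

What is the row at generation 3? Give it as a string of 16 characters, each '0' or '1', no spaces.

Gen 0: 0101111100100001
Gen 1 (rule 129): 0000111000001100
Gen 2 (rule 109): 1110101011101101
Gen 3 (rule 129): 0100000001000000

Answer: 0100000001000000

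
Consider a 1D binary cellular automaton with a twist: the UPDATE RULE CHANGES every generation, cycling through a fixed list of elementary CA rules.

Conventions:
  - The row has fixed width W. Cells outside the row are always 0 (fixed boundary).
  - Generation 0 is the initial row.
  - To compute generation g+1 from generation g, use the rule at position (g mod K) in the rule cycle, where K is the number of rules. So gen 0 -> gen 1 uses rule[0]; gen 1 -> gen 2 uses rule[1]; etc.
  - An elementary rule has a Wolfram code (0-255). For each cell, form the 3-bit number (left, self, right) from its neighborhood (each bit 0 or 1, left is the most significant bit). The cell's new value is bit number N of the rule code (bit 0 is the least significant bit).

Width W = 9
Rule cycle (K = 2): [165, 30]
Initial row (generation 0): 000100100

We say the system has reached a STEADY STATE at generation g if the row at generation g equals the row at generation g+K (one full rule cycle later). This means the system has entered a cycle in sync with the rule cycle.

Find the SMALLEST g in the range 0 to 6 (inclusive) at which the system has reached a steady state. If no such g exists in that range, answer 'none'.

Gen 0: 000100100
Gen 1 (rule 165): 110100101
Gen 2 (rule 30): 100111101
Gen 3 (rule 165): 100011011
Gen 4 (rule 30): 110110010
Gen 5 (rule 165): 001000010
Gen 6 (rule 30): 011100111
Gen 7 (rule 165): 001000010
Gen 8 (rule 30): 011100111

Answer: 5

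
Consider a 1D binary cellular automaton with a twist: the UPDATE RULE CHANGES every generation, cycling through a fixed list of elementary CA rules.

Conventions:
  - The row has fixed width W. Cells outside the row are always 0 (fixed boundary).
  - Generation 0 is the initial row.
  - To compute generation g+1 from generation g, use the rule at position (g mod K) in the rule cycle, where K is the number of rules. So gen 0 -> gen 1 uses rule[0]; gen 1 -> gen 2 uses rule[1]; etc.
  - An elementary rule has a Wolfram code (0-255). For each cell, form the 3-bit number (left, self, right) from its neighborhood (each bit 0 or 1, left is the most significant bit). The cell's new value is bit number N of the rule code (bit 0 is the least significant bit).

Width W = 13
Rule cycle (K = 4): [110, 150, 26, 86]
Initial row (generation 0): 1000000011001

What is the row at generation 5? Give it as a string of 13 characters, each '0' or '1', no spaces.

Answer: 1110001110100

Derivation:
Gen 0: 1000000011001
Gen 1 (rule 110): 1000000111011
Gen 2 (rule 150): 1100001010000
Gen 3 (rule 26): 1010010001000
Gen 4 (rule 86): 1011111011100
Gen 5 (rule 110): 1110001110100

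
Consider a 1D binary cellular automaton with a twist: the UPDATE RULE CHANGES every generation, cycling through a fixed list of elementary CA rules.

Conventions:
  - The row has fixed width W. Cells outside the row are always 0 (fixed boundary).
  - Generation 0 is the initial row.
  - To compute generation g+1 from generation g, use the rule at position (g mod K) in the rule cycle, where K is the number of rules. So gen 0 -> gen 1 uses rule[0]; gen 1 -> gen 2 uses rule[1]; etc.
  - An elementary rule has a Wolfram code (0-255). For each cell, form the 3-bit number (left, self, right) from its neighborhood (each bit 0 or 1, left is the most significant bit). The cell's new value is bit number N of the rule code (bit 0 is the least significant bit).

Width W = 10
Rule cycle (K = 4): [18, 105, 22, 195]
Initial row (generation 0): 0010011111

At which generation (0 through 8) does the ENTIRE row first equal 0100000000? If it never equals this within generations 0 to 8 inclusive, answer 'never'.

Answer: 3

Derivation:
Gen 0: 0010011111
Gen 1 (rule 18): 0101100000
Gen 2 (rule 105): 0011101111
Gen 3 (rule 22): 0100000000
Gen 4 (rule 195): 1001111111
Gen 5 (rule 18): 0110000000
Gen 6 (rule 105): 0110111111
Gen 7 (rule 22): 1000000000
Gen 8 (rule 195): 0011111111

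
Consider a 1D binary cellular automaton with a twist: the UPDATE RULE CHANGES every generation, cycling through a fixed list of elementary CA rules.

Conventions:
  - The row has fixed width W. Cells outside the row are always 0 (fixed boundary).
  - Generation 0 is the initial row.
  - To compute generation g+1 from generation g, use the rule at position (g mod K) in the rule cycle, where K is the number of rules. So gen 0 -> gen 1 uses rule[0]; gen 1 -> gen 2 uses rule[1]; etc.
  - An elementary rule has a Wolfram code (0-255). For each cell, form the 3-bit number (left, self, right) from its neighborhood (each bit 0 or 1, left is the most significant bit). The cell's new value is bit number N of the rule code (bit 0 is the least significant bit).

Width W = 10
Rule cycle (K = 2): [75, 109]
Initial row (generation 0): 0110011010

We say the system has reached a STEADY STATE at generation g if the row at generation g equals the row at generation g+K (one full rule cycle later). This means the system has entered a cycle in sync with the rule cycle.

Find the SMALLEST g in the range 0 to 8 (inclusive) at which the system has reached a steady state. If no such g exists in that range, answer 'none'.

Answer: 2

Derivation:
Gen 0: 0110011010
Gen 1 (rule 75): 1110111000
Gen 2 (rule 109): 1011101011
Gen 3 (rule 75): 0010100011
Gen 4 (rule 109): 1011101011
Gen 5 (rule 75): 0010100011
Gen 6 (rule 109): 1011101011
Gen 7 (rule 75): 0010100011
Gen 8 (rule 109): 1011101011
Gen 9 (rule 75): 0010100011
Gen 10 (rule 109): 1011101011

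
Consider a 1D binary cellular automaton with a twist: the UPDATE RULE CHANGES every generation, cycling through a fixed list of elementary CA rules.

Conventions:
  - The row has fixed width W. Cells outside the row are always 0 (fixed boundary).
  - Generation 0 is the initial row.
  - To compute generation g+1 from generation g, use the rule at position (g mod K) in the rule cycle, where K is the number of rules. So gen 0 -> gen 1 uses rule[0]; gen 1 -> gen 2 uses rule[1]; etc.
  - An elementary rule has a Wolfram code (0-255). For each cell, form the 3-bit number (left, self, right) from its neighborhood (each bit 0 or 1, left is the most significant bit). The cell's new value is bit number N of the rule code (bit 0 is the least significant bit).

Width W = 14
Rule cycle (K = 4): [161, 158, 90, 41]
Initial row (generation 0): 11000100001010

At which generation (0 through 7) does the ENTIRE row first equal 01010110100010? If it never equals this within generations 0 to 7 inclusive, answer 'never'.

Gen 0: 11000100001010
Gen 1 (rule 161): 00010001100100
Gen 2 (rule 158): 00111011011110
Gen 3 (rule 90): 01101011010011
Gen 4 (rule 41): 01010110100010
Gen 5 (rule 161): 00101001001000
Gen 6 (rule 158): 01101111111100
Gen 7 (rule 90): 11101000000110

Answer: 4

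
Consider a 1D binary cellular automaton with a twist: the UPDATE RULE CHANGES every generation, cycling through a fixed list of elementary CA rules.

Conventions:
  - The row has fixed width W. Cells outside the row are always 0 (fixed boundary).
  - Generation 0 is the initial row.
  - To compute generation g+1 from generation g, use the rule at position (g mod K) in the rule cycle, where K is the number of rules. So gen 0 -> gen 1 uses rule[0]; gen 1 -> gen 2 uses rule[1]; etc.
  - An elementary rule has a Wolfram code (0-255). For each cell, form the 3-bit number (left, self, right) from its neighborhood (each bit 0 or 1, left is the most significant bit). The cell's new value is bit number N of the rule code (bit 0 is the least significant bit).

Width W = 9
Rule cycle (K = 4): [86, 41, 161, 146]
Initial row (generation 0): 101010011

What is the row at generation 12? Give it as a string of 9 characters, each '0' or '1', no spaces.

Gen 0: 101010011
Gen 1 (rule 86): 101011101
Gen 2 (rule 41): 010110010
Gen 3 (rule 161): 001000000
Gen 4 (rule 146): 010100000
Gen 5 (rule 86): 110110000
Gen 6 (rule 41): 101100111
Gen 7 (rule 161): 010000010
Gen 8 (rule 146): 101000101
Gen 9 (rule 86): 101101101
Gen 10 (rule 41): 011011010
Gen 11 (rule 161): 000100100
Gen 12 (rule 146): 001011010

Answer: 001011010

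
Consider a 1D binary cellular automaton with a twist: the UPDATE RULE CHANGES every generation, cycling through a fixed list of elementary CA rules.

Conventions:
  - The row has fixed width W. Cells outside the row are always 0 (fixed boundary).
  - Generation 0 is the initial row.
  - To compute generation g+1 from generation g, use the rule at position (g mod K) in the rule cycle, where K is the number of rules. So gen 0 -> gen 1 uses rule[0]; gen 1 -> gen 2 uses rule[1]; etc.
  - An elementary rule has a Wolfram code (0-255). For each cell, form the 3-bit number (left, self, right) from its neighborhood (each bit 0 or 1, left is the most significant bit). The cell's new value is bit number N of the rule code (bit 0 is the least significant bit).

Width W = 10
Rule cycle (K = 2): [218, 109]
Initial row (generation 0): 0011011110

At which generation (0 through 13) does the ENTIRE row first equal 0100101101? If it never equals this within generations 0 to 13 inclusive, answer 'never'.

Gen 0: 0011011110
Gen 1 (rule 218): 0111011111
Gen 2 (rule 109): 0101110001
Gen 3 (rule 218): 1001111010
Gen 4 (rule 109): 1001001110
Gen 5 (rule 218): 0110111111
Gen 6 (rule 109): 0111100001
Gen 7 (rule 218): 1111110010
Gen 8 (rule 109): 1000010010
Gen 9 (rule 218): 0100101101
Gen 10 (rule 109): 0100111111
Gen 11 (rule 218): 1011111111
Gen 12 (rule 109): 1110000001
Gen 13 (rule 218): 1111000010

Answer: 9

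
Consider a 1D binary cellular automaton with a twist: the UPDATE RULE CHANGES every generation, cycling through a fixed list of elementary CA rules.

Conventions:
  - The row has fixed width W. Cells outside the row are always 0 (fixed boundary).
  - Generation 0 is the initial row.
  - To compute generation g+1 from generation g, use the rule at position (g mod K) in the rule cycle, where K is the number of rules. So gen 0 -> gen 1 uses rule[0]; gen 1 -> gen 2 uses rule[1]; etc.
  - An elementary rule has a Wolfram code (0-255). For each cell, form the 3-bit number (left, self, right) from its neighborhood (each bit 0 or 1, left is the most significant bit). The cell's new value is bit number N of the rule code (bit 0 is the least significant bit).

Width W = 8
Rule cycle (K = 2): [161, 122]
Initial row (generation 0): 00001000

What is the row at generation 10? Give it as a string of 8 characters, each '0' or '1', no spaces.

Answer: 10110101

Derivation:
Gen 0: 00001000
Gen 1 (rule 161): 11100011
Gen 2 (rule 122): 10110111
Gen 3 (rule 161): 01001010
Gen 4 (rule 122): 10110101
Gen 5 (rule 161): 01001010
Gen 6 (rule 122): 10110101
Gen 7 (rule 161): 01001010
Gen 8 (rule 122): 10110101
Gen 9 (rule 161): 01001010
Gen 10 (rule 122): 10110101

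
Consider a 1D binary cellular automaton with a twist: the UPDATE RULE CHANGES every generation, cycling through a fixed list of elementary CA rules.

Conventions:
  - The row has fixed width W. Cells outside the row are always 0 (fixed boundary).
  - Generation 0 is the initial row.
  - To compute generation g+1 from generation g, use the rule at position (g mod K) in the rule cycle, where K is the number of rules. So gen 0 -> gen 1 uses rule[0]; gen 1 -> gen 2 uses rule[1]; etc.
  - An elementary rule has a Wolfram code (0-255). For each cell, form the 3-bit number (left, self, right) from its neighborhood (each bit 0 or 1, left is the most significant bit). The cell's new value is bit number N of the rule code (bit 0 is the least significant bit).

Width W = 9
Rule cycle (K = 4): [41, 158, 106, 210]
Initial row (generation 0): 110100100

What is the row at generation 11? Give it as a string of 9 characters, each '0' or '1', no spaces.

Gen 0: 110100100
Gen 1 (rule 41): 101000001
Gen 2 (rule 158): 101100011
Gen 3 (rule 106): 011100111
Gen 4 (rule 210): 101111011
Gen 5 (rule 41): 011000110
Gen 6 (rule 158): 110101101
Gen 7 (rule 106): 111011110
Gen 8 (rule 210): 011001111
Gen 9 (rule 41): 010001000
Gen 10 (rule 158): 111011100
Gen 11 (rule 106): 101110100

Answer: 101110100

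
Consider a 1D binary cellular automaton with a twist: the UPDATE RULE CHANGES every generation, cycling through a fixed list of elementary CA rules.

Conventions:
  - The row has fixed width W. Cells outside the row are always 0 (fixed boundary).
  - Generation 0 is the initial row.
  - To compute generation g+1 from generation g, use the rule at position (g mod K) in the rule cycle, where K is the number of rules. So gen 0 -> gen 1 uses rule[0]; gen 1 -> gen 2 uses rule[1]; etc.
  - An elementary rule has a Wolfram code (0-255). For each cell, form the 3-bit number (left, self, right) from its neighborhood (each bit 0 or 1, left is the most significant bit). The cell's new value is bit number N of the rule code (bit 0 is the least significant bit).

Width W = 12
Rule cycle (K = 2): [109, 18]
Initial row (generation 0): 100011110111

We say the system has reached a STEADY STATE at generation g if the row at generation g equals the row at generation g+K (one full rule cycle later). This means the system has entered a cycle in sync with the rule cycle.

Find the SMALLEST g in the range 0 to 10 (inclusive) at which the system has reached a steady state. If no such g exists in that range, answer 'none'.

Answer: 4

Derivation:
Gen 0: 100011110111
Gen 1 (rule 109): 101010011101
Gen 2 (rule 18): 000001100000
Gen 3 (rule 109): 111101101111
Gen 4 (rule 18): 000000000000
Gen 5 (rule 109): 111111111111
Gen 6 (rule 18): 000000000000
Gen 7 (rule 109): 111111111111
Gen 8 (rule 18): 000000000000
Gen 9 (rule 109): 111111111111
Gen 10 (rule 18): 000000000000
Gen 11 (rule 109): 111111111111
Gen 12 (rule 18): 000000000000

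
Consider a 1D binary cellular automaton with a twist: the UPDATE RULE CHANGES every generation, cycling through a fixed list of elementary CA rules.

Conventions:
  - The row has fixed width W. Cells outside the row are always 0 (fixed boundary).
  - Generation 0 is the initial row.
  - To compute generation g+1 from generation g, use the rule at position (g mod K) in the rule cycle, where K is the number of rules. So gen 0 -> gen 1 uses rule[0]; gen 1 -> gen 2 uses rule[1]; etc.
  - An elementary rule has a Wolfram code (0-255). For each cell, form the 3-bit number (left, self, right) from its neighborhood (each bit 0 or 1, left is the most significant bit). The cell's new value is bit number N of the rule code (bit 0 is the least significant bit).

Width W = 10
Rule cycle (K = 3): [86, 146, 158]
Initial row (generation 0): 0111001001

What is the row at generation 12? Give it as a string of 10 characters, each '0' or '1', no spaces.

Gen 0: 0111001001
Gen 1 (rule 86): 1001111111
Gen 2 (rule 146): 0110111110
Gen 3 (rule 158): 1100111101
Gen 4 (rule 86): 0111000101
Gen 5 (rule 146): 1010101000
Gen 6 (rule 158): 1010101100
Gen 7 (rule 86): 1010100110
Gen 8 (rule 146): 0000011001
Gen 9 (rule 158): 0000110111
Gen 10 (rule 86): 0001010001
Gen 11 (rule 146): 0010001010
Gen 12 (rule 158): 0111011011

Answer: 0111011011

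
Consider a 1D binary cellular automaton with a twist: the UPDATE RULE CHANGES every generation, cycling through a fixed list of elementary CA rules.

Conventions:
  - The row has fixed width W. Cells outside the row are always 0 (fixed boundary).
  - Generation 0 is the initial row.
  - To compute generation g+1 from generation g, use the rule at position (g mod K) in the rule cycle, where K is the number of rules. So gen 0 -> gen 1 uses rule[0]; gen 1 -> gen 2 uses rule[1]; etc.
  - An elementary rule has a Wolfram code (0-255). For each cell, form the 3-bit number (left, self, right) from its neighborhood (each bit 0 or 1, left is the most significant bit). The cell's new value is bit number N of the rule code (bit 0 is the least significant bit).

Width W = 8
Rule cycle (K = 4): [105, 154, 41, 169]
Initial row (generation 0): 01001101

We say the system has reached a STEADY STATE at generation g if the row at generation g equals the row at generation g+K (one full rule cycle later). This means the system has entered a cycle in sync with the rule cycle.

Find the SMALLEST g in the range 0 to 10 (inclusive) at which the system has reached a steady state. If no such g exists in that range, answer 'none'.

Answer: none

Derivation:
Gen 0: 01001101
Gen 1 (rule 105): 00001110
Gen 2 (rule 154): 00011101
Gen 3 (rule 41): 11010010
Gen 4 (rule 169): 10100000
Gen 5 (rule 105): 01001111
Gen 6 (rule 154): 10111110
Gen 7 (rule 41): 01100000
Gen 8 (rule 169): 01001111
Gen 9 (rule 105): 00001001
Gen 10 (rule 154): 00010110
Gen 11 (rule 41): 11001100
Gen 12 (rule 169): 10001001
Gen 13 (rule 105): 00100000
Gen 14 (rule 154): 01010000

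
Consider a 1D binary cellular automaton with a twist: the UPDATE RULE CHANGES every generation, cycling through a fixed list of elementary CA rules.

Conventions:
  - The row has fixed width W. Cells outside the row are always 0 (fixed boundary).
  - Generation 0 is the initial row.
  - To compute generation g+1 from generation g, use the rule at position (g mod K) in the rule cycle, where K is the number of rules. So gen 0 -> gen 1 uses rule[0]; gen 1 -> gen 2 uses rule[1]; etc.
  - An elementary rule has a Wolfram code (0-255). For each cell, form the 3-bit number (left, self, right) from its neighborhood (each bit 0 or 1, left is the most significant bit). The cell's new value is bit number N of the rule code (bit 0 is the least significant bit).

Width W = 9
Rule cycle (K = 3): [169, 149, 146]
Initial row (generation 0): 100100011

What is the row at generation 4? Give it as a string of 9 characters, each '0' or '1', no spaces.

Answer: 010011111

Derivation:
Gen 0: 100100011
Gen 1 (rule 169): 000001010
Gen 2 (rule 149): 111101011
Gen 3 (rule 146): 011000000
Gen 4 (rule 169): 010011111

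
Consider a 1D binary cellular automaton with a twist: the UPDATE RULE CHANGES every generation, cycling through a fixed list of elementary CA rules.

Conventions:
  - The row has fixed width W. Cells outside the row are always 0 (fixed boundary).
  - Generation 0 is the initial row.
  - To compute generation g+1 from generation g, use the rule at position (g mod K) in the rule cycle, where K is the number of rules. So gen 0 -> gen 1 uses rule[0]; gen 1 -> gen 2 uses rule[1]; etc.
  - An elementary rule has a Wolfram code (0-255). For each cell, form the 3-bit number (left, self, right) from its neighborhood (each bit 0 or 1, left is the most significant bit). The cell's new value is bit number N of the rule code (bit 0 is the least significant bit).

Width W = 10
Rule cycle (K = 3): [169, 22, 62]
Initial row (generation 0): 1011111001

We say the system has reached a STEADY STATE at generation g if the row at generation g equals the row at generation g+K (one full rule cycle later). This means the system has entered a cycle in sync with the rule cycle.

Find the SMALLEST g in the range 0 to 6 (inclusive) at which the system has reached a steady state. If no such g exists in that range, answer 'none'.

Gen 0: 1011111001
Gen 1 (rule 169): 0111110000
Gen 2 (rule 22): 1000001000
Gen 3 (rule 62): 1100011100
Gen 4 (rule 169): 1001011001
Gen 5 (rule 22): 1111000111
Gen 6 (rule 62): 1000101100
Gen 7 (rule 169): 0010011001
Gen 8 (rule 22): 0111100111
Gen 9 (rule 62): 1100011100

Answer: none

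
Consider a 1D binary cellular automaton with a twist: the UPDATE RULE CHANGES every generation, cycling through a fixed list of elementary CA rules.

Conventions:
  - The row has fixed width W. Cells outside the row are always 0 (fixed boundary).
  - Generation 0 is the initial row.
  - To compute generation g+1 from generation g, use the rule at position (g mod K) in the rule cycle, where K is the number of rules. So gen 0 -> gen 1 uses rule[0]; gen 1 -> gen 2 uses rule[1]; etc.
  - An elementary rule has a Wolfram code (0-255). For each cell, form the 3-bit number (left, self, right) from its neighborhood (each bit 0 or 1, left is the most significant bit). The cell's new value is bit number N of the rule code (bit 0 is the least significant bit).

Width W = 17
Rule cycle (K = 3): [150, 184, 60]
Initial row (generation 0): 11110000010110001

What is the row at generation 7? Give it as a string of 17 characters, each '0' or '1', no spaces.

Answer: 11101010001011010

Derivation:
Gen 0: 11110000010110001
Gen 1 (rule 150): 01101000110001011
Gen 2 (rule 184): 01010100101000110
Gen 3 (rule 60): 01111110111100101
Gen 4 (rule 150): 10111100011011101
Gen 5 (rule 184): 01111010010111010
Gen 6 (rule 60): 01000111011100111
Gen 7 (rule 150): 11101010001011010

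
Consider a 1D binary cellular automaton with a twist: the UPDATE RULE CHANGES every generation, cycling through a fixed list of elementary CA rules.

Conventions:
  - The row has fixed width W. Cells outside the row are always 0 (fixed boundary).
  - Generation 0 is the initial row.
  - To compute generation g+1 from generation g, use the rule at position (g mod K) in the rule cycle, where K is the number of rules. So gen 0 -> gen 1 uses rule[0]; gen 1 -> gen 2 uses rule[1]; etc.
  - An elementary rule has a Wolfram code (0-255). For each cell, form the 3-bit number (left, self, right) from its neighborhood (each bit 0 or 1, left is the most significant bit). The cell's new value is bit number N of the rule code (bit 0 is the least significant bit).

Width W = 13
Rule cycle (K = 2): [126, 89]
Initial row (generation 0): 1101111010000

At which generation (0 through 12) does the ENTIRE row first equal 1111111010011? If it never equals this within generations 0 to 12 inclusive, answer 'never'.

Gen 0: 1101111010000
Gen 1 (rule 126): 1111001111000
Gen 2 (rule 89): 1001101001111
Gen 3 (rule 126): 1111111111001
Gen 4 (rule 89): 1000000001100
Gen 5 (rule 126): 1100000011110
Gen 6 (rule 89): 1111111010011
Gen 7 (rule 126): 1000001111111
Gen 8 (rule 89): 0111101000001
Gen 9 (rule 126): 1100111100011
Gen 10 (rule 89): 1110100111011
Gen 11 (rule 126): 1011111101111
Gen 12 (rule 89): 0010000101001

Answer: 6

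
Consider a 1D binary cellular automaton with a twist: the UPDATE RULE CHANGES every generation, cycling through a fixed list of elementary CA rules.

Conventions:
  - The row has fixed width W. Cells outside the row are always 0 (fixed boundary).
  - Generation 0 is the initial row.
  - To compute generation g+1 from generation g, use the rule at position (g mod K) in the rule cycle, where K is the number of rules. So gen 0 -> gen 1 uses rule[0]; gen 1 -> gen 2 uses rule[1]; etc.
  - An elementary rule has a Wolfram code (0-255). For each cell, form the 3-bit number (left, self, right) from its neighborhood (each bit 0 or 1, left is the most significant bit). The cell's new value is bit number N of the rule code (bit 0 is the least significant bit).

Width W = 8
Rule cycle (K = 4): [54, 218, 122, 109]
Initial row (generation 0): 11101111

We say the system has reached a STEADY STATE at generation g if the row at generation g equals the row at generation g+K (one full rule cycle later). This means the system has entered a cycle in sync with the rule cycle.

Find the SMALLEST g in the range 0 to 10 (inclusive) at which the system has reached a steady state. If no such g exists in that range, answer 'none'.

Answer: 8

Derivation:
Gen 0: 11101111
Gen 1 (rule 54): 00010000
Gen 2 (rule 218): 00101000
Gen 3 (rule 122): 01010100
Gen 4 (rule 109): 01111101
Gen 5 (rule 54): 10000011
Gen 6 (rule 218): 01000111
Gen 7 (rule 122): 10101101
Gen 8 (rule 109): 11111111
Gen 9 (rule 54): 00000000
Gen 10 (rule 218): 00000000
Gen 11 (rule 122): 00000000
Gen 12 (rule 109): 11111111
Gen 13 (rule 54): 00000000
Gen 14 (rule 218): 00000000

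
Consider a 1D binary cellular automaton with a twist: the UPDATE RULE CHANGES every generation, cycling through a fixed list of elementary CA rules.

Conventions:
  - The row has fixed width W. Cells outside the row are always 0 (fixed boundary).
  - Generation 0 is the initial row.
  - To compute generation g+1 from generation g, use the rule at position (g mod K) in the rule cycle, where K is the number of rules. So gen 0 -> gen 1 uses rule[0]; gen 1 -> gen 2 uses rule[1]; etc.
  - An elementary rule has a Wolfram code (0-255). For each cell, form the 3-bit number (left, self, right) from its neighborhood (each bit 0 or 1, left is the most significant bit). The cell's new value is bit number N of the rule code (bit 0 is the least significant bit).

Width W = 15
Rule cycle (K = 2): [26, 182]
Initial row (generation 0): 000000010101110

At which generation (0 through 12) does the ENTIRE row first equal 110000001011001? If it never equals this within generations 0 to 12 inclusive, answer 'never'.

Gen 0: 000000010101110
Gen 1 (rule 26): 000000100001001
Gen 2 (rule 182): 000001110011111
Gen 3 (rule 26): 000011001110000
Gen 4 (rule 182): 000100110101000
Gen 5 (rule 26): 001011100000100
Gen 6 (rule 182): 011101010001110
Gen 7 (rule 26): 110000001011001
Gen 8 (rule 182): 001000011100111
Gen 9 (rule 26): 010100110011100
Gen 10 (rule 182): 111111001101010
Gen 11 (rule 26): 100000111000001
Gen 12 (rule 182): 110001010100011

Answer: 7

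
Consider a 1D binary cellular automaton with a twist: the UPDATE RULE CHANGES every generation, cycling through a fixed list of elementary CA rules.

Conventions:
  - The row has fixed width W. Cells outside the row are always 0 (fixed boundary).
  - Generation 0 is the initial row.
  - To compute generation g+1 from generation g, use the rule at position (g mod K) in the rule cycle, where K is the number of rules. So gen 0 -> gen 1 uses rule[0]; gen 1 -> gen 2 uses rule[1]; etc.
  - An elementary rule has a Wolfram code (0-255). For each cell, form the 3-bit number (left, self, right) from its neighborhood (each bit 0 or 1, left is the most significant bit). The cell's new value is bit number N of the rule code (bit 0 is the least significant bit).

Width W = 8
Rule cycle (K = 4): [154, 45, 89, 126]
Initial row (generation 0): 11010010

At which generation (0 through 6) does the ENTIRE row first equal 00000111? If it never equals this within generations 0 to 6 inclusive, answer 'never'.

Answer: 4

Derivation:
Gen 0: 11010010
Gen 1 (rule 154): 10001101
Gen 2 (rule 45): 10101011
Gen 3 (rule 89): 00000011
Gen 4 (rule 126): 00000111
Gen 5 (rule 154): 00001110
Gen 6 (rule 45): 11101000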